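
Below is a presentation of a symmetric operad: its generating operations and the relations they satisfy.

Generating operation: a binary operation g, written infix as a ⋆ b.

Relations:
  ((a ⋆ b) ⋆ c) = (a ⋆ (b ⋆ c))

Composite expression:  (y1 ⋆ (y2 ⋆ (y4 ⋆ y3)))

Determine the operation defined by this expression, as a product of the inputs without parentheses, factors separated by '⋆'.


y1 ⋆ y2 ⋆ y4 ⋆ y3

All parenthesizations of g agree; list the y-inputs left to right.
(y4 ⋆ y3) flattens to y4 ⋆ y3
(y2 ⋆ (y4 ⋆ y3)) flattens to y2 ⋆ y4 ⋆ y3
(y1 ⋆ (y2 ⋆ (y4 ⋆ y3))) flattens to y1 ⋆ y2 ⋆ y4 ⋆ y3


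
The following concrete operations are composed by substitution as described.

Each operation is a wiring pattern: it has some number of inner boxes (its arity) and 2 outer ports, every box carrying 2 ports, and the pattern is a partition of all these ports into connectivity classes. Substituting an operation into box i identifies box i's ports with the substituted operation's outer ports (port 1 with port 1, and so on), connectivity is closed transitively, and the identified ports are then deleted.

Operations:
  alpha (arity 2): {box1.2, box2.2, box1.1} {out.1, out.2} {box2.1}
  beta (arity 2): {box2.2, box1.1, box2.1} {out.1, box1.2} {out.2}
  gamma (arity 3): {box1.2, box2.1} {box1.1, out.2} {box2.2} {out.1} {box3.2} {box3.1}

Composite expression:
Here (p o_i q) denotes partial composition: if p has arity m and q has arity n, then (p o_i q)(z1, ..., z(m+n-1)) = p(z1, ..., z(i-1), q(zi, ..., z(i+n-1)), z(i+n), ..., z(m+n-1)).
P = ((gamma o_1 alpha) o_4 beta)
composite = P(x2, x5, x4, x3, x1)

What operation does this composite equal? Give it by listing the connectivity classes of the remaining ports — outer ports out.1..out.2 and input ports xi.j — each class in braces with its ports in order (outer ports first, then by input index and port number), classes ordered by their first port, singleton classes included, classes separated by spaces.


{out.1} {out.2, x4.1} {x1.1, x1.2, x3.1} {x2.1, x2.2, x5.2} {x3.2} {x4.2} {x5.1}

Treat the ports identified at gamma as solder joints: merge, then drop.
the subtree at alpha composes to {out.1, out.2} {x2.1, x2.2, x5.2} {x5.1} on (x2, x5); out.j = own outer ports
the subtree at beta composes to {out.1, x3.2} {out.2} {x1.1, x1.2, x3.1} on (x3, x1); out.j = own outer ports
the subtree at gamma composes to {out.1} {out.2, x4.1} {x1.1, x1.2, x3.1} {x2.1, x2.2, x5.2} {x3.2} {x4.2} {x5.1} on (x2, x5, x4, x3, x1); out.j = own outer ports


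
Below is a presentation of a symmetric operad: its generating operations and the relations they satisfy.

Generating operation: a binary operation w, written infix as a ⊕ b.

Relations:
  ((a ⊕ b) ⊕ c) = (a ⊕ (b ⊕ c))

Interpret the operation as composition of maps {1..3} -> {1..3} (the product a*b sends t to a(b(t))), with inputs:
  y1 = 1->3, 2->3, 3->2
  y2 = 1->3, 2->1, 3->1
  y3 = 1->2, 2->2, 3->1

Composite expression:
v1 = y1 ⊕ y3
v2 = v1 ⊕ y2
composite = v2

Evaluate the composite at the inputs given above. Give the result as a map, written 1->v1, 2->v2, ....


(y1 ⊕ y3) = 1->3, 2->3, 3->3
((y1 ⊕ y3) ⊕ y2) = 1->3, 2->3, 3->3

1->3, 2->3, 3->3


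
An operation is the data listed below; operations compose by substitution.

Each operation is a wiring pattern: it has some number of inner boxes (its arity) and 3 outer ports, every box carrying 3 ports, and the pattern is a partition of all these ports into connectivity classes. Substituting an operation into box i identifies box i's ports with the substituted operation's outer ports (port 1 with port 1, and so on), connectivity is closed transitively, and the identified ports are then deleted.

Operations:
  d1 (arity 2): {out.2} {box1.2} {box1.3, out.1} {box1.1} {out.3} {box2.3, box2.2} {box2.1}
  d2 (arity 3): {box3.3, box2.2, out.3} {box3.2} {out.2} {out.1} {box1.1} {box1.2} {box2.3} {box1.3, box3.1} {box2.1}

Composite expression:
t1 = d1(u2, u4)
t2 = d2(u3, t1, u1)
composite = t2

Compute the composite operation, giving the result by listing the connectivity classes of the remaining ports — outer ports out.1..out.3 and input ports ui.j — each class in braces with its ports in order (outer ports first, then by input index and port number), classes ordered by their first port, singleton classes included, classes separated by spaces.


{out.1} {out.2} {out.3, u1.3} {u1.1, u3.3} {u1.2} {u2.1} {u2.2} {u2.3} {u3.1} {u3.2} {u4.1} {u4.2, u4.3}

Connectivity passes through glued d2-boundaries; trace each wire chain.
through d1, on inputs (u2, u4): {out.1, u2.3} {out.2} {out.3} {u2.1} {u2.2} {u4.1} {u4.2, u4.3} (out.j = stage outer ports)
through d2, on inputs (u3, u2, u4, u1): {out.1} {out.2} {out.3, u1.3} {u1.1, u3.3} {u1.2} {u2.1} {u2.2} {u2.3} {u3.1} {u3.2} {u4.1} {u4.2, u4.3} (out.j = stage outer ports)


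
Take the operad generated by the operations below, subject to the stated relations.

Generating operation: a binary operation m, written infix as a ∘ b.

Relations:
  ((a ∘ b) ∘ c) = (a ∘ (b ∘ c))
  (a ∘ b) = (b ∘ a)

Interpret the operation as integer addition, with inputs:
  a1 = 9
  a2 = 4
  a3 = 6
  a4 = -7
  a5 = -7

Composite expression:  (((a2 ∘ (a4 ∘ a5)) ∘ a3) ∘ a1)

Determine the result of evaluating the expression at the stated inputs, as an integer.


(a4 ∘ a5) = -14
(a2 ∘ (a4 ∘ a5)) = -10
((a2 ∘ (a4 ∘ a5)) ∘ a3) = -4
(((a2 ∘ (a4 ∘ a5)) ∘ a3) ∘ a1) = 5

5


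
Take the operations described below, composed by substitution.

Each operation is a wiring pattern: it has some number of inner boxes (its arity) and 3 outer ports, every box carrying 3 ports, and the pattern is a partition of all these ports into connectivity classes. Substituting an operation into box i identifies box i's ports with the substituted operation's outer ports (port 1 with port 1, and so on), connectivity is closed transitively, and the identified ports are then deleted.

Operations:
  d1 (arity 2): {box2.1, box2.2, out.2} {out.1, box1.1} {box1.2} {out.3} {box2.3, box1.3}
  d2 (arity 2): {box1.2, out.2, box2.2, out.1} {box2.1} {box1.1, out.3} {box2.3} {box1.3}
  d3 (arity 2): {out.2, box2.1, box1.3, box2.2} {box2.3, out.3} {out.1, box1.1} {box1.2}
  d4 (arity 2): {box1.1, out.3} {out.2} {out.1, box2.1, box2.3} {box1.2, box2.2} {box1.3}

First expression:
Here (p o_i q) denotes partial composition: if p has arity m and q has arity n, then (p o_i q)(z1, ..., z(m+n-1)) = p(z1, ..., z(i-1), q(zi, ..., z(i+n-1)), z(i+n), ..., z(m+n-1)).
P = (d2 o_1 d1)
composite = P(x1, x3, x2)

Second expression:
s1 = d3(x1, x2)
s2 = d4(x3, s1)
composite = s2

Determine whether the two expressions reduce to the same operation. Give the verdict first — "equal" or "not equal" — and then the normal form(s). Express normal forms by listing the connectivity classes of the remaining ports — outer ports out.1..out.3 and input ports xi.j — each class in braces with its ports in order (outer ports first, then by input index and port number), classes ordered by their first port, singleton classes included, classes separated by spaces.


The first composite normalizes to {out.1, out.2, x2.2, x3.1, x3.2} {out.3, x1.1} {x1.2} {x1.3, x3.3} {x2.1} {x2.3}
The second composite normalizes to {out.1, x1.1, x2.3} {out.2} {out.3, x3.1} {x1.2} {x1.3, x2.1, x2.2, x3.2} {x3.3}
The forms do not match — not equal.

not equal; first: {out.1, out.2, x2.2, x3.1, x3.2} {out.3, x1.1} {x1.2} {x1.3, x3.3} {x2.1} {x2.3}; second: {out.1, x1.1, x2.3} {out.2} {out.3, x3.1} {x1.2} {x1.3, x2.1, x2.2, x3.2} {x3.3}


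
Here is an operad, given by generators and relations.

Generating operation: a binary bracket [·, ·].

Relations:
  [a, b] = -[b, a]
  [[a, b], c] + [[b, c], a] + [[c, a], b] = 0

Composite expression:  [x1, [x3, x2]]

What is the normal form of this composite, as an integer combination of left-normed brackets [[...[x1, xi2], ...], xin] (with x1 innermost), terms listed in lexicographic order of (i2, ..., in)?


-[[x1, x2], x3] + [[x1, x3], x2]

In the tensor algebra, words opening x1 carry the x1-anchored form.
Composite bracket: [x1, [x3, x2]]
Each bracket splits as ab - ba, giving 4 signed words (2^2 = 4).
Keep just the words that open with x1:
  x1x2x3 (sign -1) contributes -[[x1, x2], x3]
  x1x3x2 (sign +1) contributes +[[x1, x3], x2]


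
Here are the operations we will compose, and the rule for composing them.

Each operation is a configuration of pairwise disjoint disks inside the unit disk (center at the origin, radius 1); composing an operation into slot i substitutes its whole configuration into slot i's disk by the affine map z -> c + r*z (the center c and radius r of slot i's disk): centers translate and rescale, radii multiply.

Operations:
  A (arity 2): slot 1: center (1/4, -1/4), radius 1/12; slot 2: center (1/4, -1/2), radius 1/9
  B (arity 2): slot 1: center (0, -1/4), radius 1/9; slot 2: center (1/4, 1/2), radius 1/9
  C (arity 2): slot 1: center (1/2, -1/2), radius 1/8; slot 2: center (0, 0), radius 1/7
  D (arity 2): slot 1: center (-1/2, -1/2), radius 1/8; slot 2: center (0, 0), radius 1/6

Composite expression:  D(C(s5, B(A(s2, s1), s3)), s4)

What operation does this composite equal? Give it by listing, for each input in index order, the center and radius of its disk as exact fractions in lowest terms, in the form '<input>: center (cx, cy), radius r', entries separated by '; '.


s1: center (-1007/2016, -1019/2016), radius 1/4536; s2: center (-1007/2016, -509/1008), radius 1/6048; s3: center (-111/224, -55/112), radius 1/504; s4: center (0, 0), radius 1/6; s5: center (-7/16, -9/16), radius 1/64

Only the slot chain above each s matters under D; compose those maps.
for s5, the 2-step affine chain lands on center (-7/16, -9/16), radius 1/64
for s2, the 4-step affine chain lands on center (-1007/2016, -509/1008), radius 1/6048
for s1, the 4-step affine chain lands on center (-1007/2016, -1019/2016), radius 1/4536
for s3, the 3-step affine chain lands on center (-111/224, -55/112), radius 1/504
for s4, the 1-step affine chain lands on center (0, 0), radius 1/6


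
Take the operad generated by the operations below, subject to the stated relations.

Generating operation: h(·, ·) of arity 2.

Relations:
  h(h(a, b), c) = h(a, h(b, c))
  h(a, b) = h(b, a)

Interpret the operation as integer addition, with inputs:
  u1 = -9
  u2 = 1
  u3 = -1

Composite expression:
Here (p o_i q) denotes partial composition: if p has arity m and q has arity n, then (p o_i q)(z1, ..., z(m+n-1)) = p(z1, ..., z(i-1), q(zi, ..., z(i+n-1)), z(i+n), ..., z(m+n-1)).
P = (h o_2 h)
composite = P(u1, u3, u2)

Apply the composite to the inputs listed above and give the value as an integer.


-9

h(u3, u2) = 0
h(u1, h(u3, u2)) = -9


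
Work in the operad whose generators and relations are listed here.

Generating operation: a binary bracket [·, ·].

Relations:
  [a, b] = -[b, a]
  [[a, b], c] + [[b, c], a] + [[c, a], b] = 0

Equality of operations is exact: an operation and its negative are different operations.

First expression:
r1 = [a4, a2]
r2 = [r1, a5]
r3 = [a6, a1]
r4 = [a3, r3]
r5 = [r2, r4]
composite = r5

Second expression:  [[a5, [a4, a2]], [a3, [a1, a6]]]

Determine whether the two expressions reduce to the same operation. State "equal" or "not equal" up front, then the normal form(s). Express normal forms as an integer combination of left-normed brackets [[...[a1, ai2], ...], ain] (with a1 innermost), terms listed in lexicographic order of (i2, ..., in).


equal: each reduces to [[[[[a1, a6], a3], a2], a4], a5] - [[[[[a1, a6], a3], a4], a2], a5] - [[[[[a1, a6], a3], a5], a2], a4] + [[[[[a1, a6], a3], a5], a4], a2]

The first expression reduces to [[[[[a1, a6], a3], a2], a4], a5] - [[[[[a1, a6], a3], a4], a2], a5] - [[[[[a1, a6], a3], a5], a2], a4] + [[[[[a1, a6], a3], a5], a4], a2]
The second expression reduces to [[[[[a1, a6], a3], a2], a4], a5] - [[[[[a1, a6], a3], a4], a2], a5] - [[[[[a1, a6], a3], a5], a2], a4] + [[[[[a1, a6], a3], a5], a4], a2]
The normal forms match — equal.


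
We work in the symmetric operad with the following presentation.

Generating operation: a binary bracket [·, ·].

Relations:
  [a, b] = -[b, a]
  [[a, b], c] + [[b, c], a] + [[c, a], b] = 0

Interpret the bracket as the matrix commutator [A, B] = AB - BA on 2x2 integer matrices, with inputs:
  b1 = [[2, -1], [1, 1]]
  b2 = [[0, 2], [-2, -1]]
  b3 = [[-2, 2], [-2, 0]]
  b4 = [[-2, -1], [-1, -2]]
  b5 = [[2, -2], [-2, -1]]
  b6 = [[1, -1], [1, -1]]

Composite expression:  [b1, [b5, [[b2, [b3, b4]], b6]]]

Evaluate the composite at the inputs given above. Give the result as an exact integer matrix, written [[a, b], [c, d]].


[[216, -252], [-36, -216]]

[b3, b4] = [[-4, 2], [-2, 4]]
[b2, [b3, b4]] = [[0, 18], [18, 0]]
[[b2, [b3, b4]], b6] = [[36, -36], [36, -36]]
[b5, [[b2, [b3, b4]], b6]] = [[-144, 36], [-252, 144]]
[b1, [b5, [[b2, [b3, b4]], b6]]] = [[216, -252], [-36, -216]]


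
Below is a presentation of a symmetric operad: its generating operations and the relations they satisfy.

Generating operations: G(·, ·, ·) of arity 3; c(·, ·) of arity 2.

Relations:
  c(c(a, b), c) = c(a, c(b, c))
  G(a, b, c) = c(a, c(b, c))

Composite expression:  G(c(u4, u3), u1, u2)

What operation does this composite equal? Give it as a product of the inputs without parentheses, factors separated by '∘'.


u4 ∘ u3 ∘ u1 ∘ u2

Under associativity of G, the answer is the u's in reading order.
c(u4, u3) reduces to u4 ∘ u3
G(c(u4, u3), u1, u2) reduces to u4 ∘ u3 ∘ u1 ∘ u2


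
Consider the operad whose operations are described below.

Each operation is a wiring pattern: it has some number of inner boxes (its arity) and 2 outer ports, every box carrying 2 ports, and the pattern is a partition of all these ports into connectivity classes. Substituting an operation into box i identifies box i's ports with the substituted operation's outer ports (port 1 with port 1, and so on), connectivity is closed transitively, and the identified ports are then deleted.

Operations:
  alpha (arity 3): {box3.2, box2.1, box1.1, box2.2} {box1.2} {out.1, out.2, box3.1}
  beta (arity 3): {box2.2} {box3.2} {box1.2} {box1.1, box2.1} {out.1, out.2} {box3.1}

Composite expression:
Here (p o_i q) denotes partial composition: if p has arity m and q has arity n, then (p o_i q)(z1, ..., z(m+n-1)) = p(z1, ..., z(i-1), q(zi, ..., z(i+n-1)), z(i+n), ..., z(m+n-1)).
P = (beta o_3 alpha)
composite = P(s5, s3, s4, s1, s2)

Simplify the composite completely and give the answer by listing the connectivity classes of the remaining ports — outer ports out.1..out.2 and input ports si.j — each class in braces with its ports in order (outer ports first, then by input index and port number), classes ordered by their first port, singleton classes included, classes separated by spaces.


After gluing at beta, chains via deleted ports link the s-ports.
alpha over (s4, s1, s2) gives {out.1, out.2, s2.1} {s1.1, s1.2, s2.2, s4.1} {s4.2}, out.j being that stage's outer ports
beta over (s5, s3, s4, s1, s2) gives {out.1, out.2} {s1.1, s1.2, s2.2, s4.1} {s2.1} {s3.1, s5.1} {s3.2} {s4.2} {s5.2}, out.j being that stage's outer ports

{out.1, out.2} {s1.1, s1.2, s2.2, s4.1} {s2.1} {s3.1, s5.1} {s3.2} {s4.2} {s5.2}


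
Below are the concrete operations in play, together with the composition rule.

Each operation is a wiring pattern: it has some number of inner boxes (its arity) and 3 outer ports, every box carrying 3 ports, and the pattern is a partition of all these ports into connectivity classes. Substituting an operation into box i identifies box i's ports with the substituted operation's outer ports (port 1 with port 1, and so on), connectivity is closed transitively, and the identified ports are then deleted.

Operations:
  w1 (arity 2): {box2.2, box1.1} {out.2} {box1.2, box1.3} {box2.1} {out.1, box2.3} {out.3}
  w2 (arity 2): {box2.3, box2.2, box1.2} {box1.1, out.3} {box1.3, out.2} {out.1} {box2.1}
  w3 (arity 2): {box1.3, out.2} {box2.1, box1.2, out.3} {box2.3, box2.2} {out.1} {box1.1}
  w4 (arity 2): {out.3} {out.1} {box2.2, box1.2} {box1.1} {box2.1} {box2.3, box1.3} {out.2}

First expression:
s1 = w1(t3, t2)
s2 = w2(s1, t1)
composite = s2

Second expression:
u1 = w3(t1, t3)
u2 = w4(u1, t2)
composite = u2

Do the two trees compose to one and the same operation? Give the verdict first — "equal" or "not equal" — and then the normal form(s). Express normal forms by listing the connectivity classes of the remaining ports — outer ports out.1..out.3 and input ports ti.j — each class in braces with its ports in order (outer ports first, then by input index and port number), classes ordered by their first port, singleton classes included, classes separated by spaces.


The first expression, normalized: {out.1} {out.2} {out.3, t2.3} {t1.1} {t1.2, t1.3} {t2.1} {t2.2, t3.1} {t3.2, t3.3}
The second expression, normalized: {out.1} {out.2} {out.3} {t1.1} {t1.2, t2.3, t3.1} {t1.3, t2.2} {t2.1} {t3.2, t3.3}
Distinct normal forms: not equal.

not equal: they reduce to {out.1} {out.2} {out.3, t2.3} {t1.1} {t1.2, t1.3} {t2.1} {t2.2, t3.1} {t3.2, t3.3} and {out.1} {out.2} {out.3} {t1.1} {t1.2, t2.3, t3.1} {t1.3, t2.2} {t2.1} {t3.2, t3.3}


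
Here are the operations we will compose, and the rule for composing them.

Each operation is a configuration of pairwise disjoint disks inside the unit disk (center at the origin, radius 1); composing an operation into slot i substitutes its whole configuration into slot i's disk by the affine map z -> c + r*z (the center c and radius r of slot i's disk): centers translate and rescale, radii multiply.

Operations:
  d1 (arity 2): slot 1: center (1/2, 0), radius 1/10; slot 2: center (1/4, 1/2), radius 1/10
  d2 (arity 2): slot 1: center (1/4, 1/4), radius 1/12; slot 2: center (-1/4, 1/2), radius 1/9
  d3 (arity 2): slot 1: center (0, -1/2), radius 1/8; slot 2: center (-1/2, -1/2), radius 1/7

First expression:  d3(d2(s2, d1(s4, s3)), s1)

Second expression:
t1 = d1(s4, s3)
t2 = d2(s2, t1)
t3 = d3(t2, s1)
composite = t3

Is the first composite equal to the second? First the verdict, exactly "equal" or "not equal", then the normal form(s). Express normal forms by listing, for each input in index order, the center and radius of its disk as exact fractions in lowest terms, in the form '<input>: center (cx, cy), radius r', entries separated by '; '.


equal; the common form is s1: center (-1/2, -1/2), radius 1/7; s2: center (1/32, -15/32), radius 1/96; s3: center (-1/36, -31/72), radius 1/720; s4: center (-7/288, -7/16), radius 1/720

The first expression, normalized: s1: center (-1/2, -1/2), radius 1/7; s2: center (1/32, -15/32), radius 1/96; s3: center (-1/36, -31/72), radius 1/720; s4: center (-7/288, -7/16), radius 1/720
The second expression, normalized: s1: center (-1/2, -1/2), radius 1/7; s2: center (1/32, -15/32), radius 1/96; s3: center (-1/36, -31/72), radius 1/720; s4: center (-7/288, -7/16), radius 1/720
The normal forms match — equal.


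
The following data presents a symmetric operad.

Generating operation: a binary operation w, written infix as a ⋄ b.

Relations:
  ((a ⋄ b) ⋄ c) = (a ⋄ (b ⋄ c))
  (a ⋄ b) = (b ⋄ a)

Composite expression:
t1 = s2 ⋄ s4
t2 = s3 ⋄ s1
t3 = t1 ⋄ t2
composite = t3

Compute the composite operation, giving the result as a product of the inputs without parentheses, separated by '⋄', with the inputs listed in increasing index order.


s1 ⋄ s2 ⋄ s3 ⋄ s4

With w associative and commutative, the s-input set is all that matters.
(s2 ⋄ s4) flattens to s2 ⋄ s4
(s3 ⋄ s1) flattens to s3 ⋄ s1
((s2 ⋄ s4) ⋄ (s3 ⋄ s1)) flattens to s2 ⋄ s4 ⋄ s3 ⋄ s1
reordering the factors by index: s1 ⋄ s2 ⋄ s3 ⋄ s4


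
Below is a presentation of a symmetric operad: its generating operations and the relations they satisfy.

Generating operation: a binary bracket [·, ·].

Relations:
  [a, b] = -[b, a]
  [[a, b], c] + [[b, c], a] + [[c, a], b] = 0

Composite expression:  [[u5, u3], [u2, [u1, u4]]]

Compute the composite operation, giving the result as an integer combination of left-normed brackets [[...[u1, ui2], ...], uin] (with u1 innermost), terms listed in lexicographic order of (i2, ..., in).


Left-normed coefficients sit on the u1-initial expansion words.
Composite bracket: [[u5, u3], [u2, [u1, u4]]]
The bracket unfolds into 16 signed words via [a, b] = ab - ba (2^4 = 16).
Keep just the words that open with u1:
  u1u4u2u3u5 (sign -1) contributes -[[[[u1, u4], u2], u3], u5]
  u1u4u2u5u3 (sign +1) contributes +[[[[u1, u4], u2], u5], u3]

-[[[[u1, u4], u2], u3], u5] + [[[[u1, u4], u2], u5], u3]


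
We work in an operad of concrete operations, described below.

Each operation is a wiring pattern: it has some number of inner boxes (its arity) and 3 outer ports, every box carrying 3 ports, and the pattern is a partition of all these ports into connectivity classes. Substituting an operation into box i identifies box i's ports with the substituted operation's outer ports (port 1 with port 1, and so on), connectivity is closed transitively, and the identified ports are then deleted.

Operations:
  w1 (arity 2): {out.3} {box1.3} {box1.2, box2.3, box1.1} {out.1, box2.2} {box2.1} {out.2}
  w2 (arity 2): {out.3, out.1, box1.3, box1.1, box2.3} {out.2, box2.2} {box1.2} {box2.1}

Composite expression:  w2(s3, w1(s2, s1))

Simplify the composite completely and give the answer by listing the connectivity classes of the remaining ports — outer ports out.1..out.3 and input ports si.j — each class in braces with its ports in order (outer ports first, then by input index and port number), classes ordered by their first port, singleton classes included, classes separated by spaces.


{out.1, out.3, s3.1, s3.3} {out.2} {s1.1} {s1.2} {s1.3, s2.1, s2.2} {s2.3} {s3.2}

Substituting into w2 glues patterns; closure does the rest.
after w1, the pattern on (s2, s1) reads {out.1, s1.2} {out.2} {out.3} {s1.1} {s1.3, s2.1, s2.2} {s2.3} (out.j = its outer ports)
after w2, the pattern on (s3, s2, s1) reads {out.1, out.3, s3.1, s3.3} {out.2} {s1.1} {s1.2} {s1.3, s2.1, s2.2} {s2.3} {s3.2} (out.j = its outer ports)


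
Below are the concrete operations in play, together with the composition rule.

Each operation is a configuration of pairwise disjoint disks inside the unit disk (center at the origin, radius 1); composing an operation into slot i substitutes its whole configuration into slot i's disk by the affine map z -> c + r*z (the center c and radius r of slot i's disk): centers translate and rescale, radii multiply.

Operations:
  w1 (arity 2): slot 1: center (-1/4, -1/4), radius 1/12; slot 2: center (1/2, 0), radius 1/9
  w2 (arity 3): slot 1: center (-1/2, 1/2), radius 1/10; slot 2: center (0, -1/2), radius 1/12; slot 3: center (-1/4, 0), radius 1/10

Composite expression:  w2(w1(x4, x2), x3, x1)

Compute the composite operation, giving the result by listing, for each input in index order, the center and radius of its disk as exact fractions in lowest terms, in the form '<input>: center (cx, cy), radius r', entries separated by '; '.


x1: center (-1/4, 0), radius 1/10; x2: center (-9/20, 1/2), radius 1/90; x3: center (0, -1/2), radius 1/12; x4: center (-21/40, 19/40), radius 1/120


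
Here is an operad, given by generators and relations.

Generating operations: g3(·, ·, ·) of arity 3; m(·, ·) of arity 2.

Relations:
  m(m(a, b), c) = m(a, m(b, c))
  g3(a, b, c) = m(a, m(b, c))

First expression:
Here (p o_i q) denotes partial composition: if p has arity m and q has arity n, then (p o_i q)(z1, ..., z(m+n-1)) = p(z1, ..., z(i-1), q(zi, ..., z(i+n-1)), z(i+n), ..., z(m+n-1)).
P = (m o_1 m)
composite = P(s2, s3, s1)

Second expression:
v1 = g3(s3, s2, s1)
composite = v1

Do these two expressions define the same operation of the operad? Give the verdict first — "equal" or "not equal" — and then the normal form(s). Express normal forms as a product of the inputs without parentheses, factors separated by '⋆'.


not equal — first s2 ⋆ s3 ⋆ s1, second s3 ⋆ s2 ⋆ s1

The first expression, normalized: s2 ⋆ s3 ⋆ s1
The second expression, normalized: s3 ⋆ s2 ⋆ s1
The normal forms differ: not equal.


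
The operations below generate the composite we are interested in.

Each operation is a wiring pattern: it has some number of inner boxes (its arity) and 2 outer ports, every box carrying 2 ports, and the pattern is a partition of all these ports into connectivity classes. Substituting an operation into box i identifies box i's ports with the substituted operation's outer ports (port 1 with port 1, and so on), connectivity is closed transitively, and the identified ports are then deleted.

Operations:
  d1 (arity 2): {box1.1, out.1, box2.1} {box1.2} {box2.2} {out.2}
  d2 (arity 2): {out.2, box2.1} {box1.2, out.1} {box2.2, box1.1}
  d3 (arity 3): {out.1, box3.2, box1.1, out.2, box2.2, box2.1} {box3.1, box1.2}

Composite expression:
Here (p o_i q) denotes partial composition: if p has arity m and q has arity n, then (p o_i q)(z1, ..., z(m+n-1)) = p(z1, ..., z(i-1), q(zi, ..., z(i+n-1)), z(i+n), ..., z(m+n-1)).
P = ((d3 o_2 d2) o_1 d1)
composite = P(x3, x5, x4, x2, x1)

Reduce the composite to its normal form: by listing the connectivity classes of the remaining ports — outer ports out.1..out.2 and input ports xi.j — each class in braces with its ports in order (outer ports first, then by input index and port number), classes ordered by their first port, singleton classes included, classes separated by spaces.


{out.1, out.2, x1.2, x2.1, x3.1, x4.2, x5.1} {x1.1} {x2.2, x4.1} {x3.2} {x5.2}

Connectivity passes through glued d3-boundaries; trace each wire chain.
composing d1 on (x3, x5), with out.j its own outer ports: {out.1, x3.1, x5.1} {out.2} {x3.2} {x5.2}
composing d2 on (x4, x2), with out.j its own outer ports: {out.1, x4.2} {out.2, x2.1} {x2.2, x4.1}
composing d3 on (x3, x5, x4, x2, x1), with out.j its own outer ports: {out.1, out.2, x1.2, x2.1, x3.1, x4.2, x5.1} {x1.1} {x2.2, x4.1} {x3.2} {x5.2}


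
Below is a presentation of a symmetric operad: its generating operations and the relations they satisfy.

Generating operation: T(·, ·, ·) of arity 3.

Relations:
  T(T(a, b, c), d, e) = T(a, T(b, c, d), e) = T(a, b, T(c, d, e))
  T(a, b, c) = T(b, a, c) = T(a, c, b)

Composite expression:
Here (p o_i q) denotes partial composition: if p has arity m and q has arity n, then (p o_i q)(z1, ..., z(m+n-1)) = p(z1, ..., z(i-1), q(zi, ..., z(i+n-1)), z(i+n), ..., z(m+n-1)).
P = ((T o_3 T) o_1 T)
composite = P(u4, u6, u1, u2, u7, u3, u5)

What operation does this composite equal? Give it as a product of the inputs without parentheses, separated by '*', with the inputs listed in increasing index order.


u1 * u2 * u3 * u4 * u5 * u6 * u7

Shape and order are irrelevant to T; the u-input set decides.
T(u4, u6, u1) unparenthesizes to u4 * u6 * u1
T(u7, u3, u5) unparenthesizes to u7 * u3 * u5
T(T(u4, u6, u1), u2, T(u7, u3, u5)) unparenthesizes to u4 * u6 * u1 * u2 * u7 * u3 * u5
sorting the factors by input index: u1 * u2 * u3 * u4 * u5 * u6 * u7


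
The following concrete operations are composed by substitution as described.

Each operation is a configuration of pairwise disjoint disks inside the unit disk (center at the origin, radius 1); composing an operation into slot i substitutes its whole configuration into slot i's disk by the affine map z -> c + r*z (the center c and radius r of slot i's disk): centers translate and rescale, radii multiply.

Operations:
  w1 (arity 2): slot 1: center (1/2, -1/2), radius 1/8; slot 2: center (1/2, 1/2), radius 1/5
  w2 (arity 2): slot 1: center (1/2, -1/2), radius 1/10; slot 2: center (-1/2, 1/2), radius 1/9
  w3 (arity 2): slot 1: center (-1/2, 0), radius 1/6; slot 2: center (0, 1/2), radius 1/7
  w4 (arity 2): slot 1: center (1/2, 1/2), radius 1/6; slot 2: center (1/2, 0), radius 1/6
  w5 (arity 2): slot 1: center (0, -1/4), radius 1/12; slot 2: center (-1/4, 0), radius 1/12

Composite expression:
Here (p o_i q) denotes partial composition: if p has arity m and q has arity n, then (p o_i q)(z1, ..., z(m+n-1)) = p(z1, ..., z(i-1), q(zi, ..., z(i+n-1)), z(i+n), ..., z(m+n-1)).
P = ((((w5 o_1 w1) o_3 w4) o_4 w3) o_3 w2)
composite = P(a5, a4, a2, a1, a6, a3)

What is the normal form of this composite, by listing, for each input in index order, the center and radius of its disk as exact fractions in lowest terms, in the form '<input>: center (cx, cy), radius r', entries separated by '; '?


Follow each a-input down from w5: c' goes to c + r*c', radius to r*r'.
input a5: composing its 2 substitution steps yields center (1/24, -7/24), radius 1/96
input a4: composing its 2 substitution steps yields center (1/24, -5/24), radius 1/60
input a2: composing its 3 substitution steps yields center (-29/144, 5/144), radius 1/720
input a1: composing its 3 substitution steps yields center (-31/144, 7/144), radius 1/648
input a6: composing its 3 substitution steps yields center (-31/144, 0), radius 1/432
input a3: composing its 3 substitution steps yields center (-5/24, 1/144), radius 1/504

a1: center (-31/144, 7/144), radius 1/648; a2: center (-29/144, 5/144), radius 1/720; a3: center (-5/24, 1/144), radius 1/504; a4: center (1/24, -5/24), radius 1/60; a5: center (1/24, -7/24), radius 1/96; a6: center (-31/144, 0), radius 1/432


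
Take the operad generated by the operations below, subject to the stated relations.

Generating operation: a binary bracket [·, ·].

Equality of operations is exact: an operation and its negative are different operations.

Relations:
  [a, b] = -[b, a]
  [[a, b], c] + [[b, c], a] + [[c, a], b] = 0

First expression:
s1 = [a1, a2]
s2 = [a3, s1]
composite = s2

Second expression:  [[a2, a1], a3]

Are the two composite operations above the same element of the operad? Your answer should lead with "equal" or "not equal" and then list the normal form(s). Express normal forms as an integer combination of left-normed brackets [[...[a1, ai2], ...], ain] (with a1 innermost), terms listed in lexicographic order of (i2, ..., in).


equal — both sides give -[[a1, a2], a3]

The first expression reduces to -[[a1, a2], a3]
The second expression reduces to -[[a1, a2], a3]
One common form — equal.


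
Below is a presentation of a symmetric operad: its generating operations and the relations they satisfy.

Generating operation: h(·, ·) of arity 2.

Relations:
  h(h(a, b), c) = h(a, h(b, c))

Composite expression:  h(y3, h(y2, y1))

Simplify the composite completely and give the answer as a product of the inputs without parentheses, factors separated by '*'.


y3 * y2 * y1

Associativity of h dissolves the nesting; only the y-input order survives.
h(y2, y1) spells out as y2 * y1
h(y3, h(y2, y1)) spells out as y3 * y2 * y1


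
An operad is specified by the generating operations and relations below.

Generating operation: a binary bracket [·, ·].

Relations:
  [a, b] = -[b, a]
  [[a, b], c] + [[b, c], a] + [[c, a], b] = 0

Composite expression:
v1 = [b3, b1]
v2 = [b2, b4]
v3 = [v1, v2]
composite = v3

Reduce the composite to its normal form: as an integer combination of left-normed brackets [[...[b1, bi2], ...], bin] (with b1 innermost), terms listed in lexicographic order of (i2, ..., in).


-[[[b1, b3], b2], b4] + [[[b1, b3], b4], b2]

Expand each bracket as ab - ba; the b1-initial words give the coefficients.
Composite bracket: [[b3, b1], [b2, b4]]
Under [a, b] = ab - ba we get 8 signed associative words (2^3 = 8).
Collect the words opening with b1:
  sign of b1b3b2b4 is -1, so it contributes -[[[b1, b3], b2], b4]
  sign of b1b3b4b2 is +1, so it contributes +[[[b1, b3], b4], b2]


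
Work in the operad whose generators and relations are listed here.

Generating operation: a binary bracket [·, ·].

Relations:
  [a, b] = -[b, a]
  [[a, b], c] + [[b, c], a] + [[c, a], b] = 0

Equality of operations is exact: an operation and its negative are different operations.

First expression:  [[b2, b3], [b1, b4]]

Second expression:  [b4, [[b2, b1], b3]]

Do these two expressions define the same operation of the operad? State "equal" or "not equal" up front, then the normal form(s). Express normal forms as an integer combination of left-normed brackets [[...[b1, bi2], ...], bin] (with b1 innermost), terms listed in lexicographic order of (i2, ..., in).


not equal; first: -[[[b1, b4], b2], b3] + [[[b1, b4], b3], b2]; second: [[[b1, b2], b3], b4]

The first expression, normalized: -[[[b1, b4], b2], b3] + [[[b1, b4], b3], b2]
The second expression, normalized: [[[b1, b2], b3], b4]
No match — not equal.


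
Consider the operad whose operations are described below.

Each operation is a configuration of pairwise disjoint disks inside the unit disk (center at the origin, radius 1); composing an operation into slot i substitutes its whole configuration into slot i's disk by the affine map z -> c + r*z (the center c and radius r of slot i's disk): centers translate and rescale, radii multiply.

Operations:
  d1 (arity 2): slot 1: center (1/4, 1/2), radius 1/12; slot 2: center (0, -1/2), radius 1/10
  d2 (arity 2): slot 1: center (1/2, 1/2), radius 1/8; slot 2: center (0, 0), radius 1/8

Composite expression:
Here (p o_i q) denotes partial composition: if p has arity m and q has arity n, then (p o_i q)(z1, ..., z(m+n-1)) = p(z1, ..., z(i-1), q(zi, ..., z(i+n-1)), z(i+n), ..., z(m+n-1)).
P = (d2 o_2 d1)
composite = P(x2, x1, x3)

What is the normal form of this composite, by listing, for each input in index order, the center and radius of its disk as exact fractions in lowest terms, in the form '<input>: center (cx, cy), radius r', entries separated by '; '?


Follow each x-input down from d2: c' goes to c + r*c', radius to r*r'.
tracing x2 down its 1-map path: center (1/2, 1/2), radius 1/8
tracing x1 down its 2-map path: center (1/32, 1/16), radius 1/96
tracing x3 down its 2-map path: center (0, -1/16), radius 1/80

x1: center (1/32, 1/16), radius 1/96; x2: center (1/2, 1/2), radius 1/8; x3: center (0, -1/16), radius 1/80


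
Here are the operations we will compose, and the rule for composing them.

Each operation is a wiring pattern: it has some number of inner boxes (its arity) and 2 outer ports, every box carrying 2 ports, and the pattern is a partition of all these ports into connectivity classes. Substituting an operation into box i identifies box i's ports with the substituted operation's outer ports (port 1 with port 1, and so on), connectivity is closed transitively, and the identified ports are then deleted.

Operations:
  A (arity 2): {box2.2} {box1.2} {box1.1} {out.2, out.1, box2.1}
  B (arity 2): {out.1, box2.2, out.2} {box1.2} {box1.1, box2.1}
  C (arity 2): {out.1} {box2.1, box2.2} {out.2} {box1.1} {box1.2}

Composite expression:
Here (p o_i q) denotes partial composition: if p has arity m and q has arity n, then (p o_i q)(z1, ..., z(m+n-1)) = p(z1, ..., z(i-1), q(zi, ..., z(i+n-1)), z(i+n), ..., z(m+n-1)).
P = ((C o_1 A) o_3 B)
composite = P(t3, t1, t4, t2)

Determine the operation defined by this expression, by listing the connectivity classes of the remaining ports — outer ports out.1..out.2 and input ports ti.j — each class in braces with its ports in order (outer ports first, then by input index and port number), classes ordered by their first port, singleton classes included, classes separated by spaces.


{out.1} {out.2} {t1.1} {t1.2} {t2.1, t4.1} {t2.2} {t3.1} {t3.2} {t4.2}


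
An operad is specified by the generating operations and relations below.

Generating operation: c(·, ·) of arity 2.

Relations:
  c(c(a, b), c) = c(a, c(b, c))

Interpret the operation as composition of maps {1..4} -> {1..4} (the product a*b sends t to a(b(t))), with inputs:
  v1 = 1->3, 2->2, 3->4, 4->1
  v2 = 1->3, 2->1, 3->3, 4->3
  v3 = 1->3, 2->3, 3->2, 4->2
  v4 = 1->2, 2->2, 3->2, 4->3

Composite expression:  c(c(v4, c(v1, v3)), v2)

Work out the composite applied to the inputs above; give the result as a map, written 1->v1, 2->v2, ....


1->2, 2->3, 3->2, 4->2

c(v1, v3) = 1->4, 2->4, 3->2, 4->2
c(v4, c(v1, v3)) = 1->3, 2->3, 3->2, 4->2
c(c(v4, c(v1, v3)), v2) = 1->2, 2->3, 3->2, 4->2


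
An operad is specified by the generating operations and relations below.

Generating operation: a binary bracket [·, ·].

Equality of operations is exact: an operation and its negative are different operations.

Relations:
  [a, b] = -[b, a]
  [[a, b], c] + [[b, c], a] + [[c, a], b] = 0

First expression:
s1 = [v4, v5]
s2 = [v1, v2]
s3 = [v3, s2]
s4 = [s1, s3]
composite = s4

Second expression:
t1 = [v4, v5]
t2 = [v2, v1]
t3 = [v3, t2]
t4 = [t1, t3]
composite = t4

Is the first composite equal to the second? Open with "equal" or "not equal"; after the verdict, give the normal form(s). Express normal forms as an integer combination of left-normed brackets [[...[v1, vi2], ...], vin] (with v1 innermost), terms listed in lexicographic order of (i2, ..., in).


not equal; first: [[[[v1, v2], v3], v4], v5] - [[[[v1, v2], v3], v5], v4]; second: -[[[[v1, v2], v3], v4], v5] + [[[[v1, v2], v3], v5], v4]


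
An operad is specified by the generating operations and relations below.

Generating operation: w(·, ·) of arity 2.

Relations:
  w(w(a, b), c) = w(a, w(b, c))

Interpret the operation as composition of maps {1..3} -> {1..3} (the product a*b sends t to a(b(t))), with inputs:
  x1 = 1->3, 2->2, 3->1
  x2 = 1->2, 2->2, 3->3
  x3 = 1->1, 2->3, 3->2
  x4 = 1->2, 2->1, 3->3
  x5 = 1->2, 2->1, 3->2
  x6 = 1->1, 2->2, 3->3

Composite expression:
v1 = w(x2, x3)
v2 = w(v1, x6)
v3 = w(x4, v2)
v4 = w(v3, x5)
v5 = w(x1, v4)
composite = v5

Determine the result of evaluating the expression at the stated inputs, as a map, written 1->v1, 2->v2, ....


w(x2, x3) = 1->2, 2->3, 3->2
w(w(x2, x3), x6) = 1->2, 2->3, 3->2
w(x4, w(w(x2, x3), x6)) = 1->1, 2->3, 3->1
w(w(x4, w(w(x2, x3), x6)), x5) = 1->3, 2->1, 3->3
w(x1, w(w(x4, w(w(x2, x3), x6)), x5)) = 1->1, 2->3, 3->1

1->1, 2->3, 3->1


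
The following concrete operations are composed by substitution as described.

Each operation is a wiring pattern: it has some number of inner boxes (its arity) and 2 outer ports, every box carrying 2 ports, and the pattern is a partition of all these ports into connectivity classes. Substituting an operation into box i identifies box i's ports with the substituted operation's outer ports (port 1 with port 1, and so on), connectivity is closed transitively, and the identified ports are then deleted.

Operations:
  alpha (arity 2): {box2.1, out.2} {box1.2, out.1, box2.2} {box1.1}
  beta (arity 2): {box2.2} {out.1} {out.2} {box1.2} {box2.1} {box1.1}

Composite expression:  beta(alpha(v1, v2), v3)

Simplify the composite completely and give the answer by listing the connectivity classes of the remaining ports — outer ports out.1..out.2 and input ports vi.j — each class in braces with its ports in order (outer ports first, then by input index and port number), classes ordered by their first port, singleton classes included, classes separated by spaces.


{out.1} {out.2} {v1.1} {v1.2, v2.2} {v2.1} {v3.1} {v3.2}

Substituting into beta glues patterns; closure does the rest.
alpha over (v1, v2) gives {out.1, v1.2, v2.2} {out.2, v2.1} {v1.1}, out.j being that stage's outer ports
beta over (v1, v2, v3) gives {out.1} {out.2} {v1.1} {v1.2, v2.2} {v2.1} {v3.1} {v3.2}, out.j being that stage's outer ports


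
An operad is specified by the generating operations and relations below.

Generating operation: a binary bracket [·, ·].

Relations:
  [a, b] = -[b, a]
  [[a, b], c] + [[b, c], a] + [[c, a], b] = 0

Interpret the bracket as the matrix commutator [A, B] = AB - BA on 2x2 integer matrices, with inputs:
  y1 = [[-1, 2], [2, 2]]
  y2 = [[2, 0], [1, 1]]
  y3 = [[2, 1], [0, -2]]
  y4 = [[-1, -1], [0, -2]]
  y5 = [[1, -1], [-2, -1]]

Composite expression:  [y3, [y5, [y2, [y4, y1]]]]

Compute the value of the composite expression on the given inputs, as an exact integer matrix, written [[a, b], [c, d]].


[y4, y1] = [[-2, -1], [-2, 2]]
[y2, [y4, y1]] = [[1, -1], [-2, -1]]
[y5, [y2, [y4, y1]]] = [[0, 0], [0, 0]]
[y3, [y5, [y2, [y4, y1]]]] = [[0, 0], [0, 0]]

[[0, 0], [0, 0]]


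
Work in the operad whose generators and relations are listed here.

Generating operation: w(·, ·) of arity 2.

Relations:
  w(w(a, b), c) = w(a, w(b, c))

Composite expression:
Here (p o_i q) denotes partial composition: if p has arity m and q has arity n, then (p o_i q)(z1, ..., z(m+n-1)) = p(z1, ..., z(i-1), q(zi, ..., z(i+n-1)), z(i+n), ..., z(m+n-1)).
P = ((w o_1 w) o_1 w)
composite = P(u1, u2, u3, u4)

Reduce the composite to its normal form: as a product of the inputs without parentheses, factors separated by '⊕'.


Every regrouping of w is equal, so read the u-inputs in written order.
w(u1, u2) linearizes to u1 ⊕ u2
w(w(u1, u2), u3) linearizes to u1 ⊕ u2 ⊕ u3
w(w(w(u1, u2), u3), u4) linearizes to u1 ⊕ u2 ⊕ u3 ⊕ u4

u1 ⊕ u2 ⊕ u3 ⊕ u4
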